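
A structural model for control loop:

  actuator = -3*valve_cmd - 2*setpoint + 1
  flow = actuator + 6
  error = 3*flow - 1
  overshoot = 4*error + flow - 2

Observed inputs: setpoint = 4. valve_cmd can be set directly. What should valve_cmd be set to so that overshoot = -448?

valve_cmd = 11

Substituting into the actuator equation gives actuator = -3*valve_cmd - 7.
Substituting into the flow equation gives flow = -3*valve_cmd - 1.
Substituting into the error equation gives error = -9*valve_cmd - 4.
So overshoot = -39*valve_cmd - 19.
Solve -39*valve_cmd - 19 = -448: valve_cmd = (-448 + 19) / -39 = 11.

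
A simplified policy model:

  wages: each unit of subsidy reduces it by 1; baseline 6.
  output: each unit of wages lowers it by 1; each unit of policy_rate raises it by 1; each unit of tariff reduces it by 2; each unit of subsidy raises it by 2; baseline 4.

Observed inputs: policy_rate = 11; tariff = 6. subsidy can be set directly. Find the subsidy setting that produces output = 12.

subsidy = 5

Substituting into the output equation gives output = 3*subsidy - 3.
Solve 3*subsidy - 3 = 12: subsidy = (12 + 3) / 3 = 5.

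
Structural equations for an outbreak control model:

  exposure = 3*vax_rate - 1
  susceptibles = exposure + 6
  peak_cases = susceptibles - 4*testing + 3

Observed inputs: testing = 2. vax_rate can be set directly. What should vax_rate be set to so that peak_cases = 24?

Substituting into the susceptibles equation gives susceptibles = 3*vax_rate + 5.
So peak_cases = 3*vax_rate.
Solve 3*vax_rate = 24: vax_rate = 24 / 3 = 8.

vax_rate = 8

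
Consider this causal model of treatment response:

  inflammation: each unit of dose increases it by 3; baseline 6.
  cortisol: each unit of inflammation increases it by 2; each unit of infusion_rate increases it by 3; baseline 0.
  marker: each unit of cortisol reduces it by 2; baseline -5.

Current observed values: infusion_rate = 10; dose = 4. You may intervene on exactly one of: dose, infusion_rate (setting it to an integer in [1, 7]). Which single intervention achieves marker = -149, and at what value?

Intervening on dose: with other inputs at their observed values, marker = -12*dose - 89. Solving for -149 gives dose = 5, within [1, 7].
Intervening on infusion_rate: marker = -6*infusion_rate - 77. Reaching -149 requires infusion_rate = 12, outside [1, 7].

set dose = 5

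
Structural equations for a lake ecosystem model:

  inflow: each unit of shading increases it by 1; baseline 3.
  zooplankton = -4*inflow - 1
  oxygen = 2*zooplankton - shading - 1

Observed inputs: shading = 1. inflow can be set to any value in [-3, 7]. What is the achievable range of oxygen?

Intervening on inflow fixes its value directly, overriding its dependence on shading.
Substituting into the oxygen equation gives oxygen = -8*inflow - 4.
Linear in inflow, so extremes are at the endpoints: inflow = -3 gives oxygen = 20; inflow = 7 gives oxygen = -60.

-60 to 20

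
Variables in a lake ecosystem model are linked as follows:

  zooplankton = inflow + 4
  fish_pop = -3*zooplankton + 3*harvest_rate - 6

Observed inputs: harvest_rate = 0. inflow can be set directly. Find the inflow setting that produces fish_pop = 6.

Substituting into the fish_pop equation gives fish_pop = -3*inflow - 18.
Solve -3*inflow - 18 = 6: inflow = (6 + 18) / -3 = -8.

inflow = -8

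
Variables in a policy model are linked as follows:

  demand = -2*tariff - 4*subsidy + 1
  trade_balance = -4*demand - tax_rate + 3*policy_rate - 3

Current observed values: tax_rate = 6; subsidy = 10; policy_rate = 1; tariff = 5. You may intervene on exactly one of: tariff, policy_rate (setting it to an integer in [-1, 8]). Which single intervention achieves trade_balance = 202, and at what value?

set policy_rate = 5

Intervening on tariff: trade_balance = 8*tariff + 150. Reaching 202 requires tariff = 13/2, not an integer.
Intervening on policy_rate: with other inputs at their observed values, trade_balance = 3*policy_rate + 187. Solving for 202 gives policy_rate = 5, within [-1, 8].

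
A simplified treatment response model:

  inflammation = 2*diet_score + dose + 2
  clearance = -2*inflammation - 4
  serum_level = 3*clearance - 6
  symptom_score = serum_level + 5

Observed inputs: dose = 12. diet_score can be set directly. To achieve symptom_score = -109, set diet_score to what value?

diet_score = 1

Substituting into the inflammation equation gives inflammation = 2*diet_score + 14.
Substituting into the clearance equation gives clearance = -4*diet_score - 32.
Substituting into the serum_level equation gives serum_level = -12*diet_score - 102.
symptom_score becomes -12*diet_score - 97.
Solve -12*diet_score - 97 = -109: diet_score = (-109 + 97) / -12 = 1.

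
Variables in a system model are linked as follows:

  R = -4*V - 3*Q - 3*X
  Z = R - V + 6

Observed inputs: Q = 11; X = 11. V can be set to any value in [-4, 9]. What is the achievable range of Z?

Substituting into the R equation gives R = -4*V - 66.
Substituting into the Z equation gives Z = -5*V - 60.
Linear in V, so extremes are at the endpoints: V = -4 gives Z = -40; V = 9 gives Z = -105.

-105 to -40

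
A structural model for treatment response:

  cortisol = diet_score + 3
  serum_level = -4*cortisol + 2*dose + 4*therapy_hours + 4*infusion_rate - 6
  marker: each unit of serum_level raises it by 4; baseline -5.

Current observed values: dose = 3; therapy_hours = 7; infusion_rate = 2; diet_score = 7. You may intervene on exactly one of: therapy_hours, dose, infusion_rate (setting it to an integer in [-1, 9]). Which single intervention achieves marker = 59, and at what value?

set infusion_rate = 7

Intervening on therapy_hours: marker = 16*therapy_hours - 133. Reaching 59 requires therapy_hours = 12, outside [-1, 9].
Intervening on dose: marker = 8*dose - 45. Reaching 59 requires dose = 13, outside [-1, 9].
Intervening on infusion_rate: with other inputs at their observed values, marker = 16*infusion_rate - 53. Solving for 59 gives infusion_rate = 7, within [-1, 9].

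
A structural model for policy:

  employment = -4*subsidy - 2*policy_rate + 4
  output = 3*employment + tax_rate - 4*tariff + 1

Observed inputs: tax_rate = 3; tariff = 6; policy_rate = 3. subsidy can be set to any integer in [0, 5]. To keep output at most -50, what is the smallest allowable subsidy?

Substituting into the employment equation gives employment = -4*subsidy - 2.
Substituting into the output equation gives output = -12*subsidy - 26.
Require -12*subsidy - 26 ≤ -50, so subsidy ≥ 2.
The smallest integer in [0, 5] satisfying this is 2.

subsidy = 2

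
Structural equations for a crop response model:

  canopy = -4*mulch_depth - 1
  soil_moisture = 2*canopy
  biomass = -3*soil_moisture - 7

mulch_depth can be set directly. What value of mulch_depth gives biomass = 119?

Substituting into the soil_moisture equation gives soil_moisture = -8*mulch_depth - 2.
Substituting into the biomass equation gives biomass = 24*mulch_depth - 1.
Solve 24*mulch_depth - 1 = 119: mulch_depth = (119 + 1) / 24 = 5.

mulch_depth = 5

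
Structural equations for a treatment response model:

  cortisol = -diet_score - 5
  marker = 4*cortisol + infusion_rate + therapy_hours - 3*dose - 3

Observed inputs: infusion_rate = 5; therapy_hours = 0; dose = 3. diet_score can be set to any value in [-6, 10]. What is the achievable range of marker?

Substituting into the marker equation gives marker = -4*diet_score - 27.
Linear in diet_score, so extremes are at the endpoints: diet_score = -6 gives marker = -3; diet_score = 10 gives marker = -67.

-67 to -3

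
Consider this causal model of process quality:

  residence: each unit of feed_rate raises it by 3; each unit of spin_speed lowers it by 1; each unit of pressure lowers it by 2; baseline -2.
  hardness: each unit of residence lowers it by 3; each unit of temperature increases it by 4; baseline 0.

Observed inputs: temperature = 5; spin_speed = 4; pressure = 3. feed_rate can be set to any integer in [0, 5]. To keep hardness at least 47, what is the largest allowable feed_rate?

feed_rate = 1

Substituting into the residence equation gives residence = 3*feed_rate - 12.
Substituting into the hardness equation gives hardness = -9*feed_rate + 56.
Require -9*feed_rate + 56 ≥ 47, so feed_rate ≤ 1.
The largest integer in [0, 5] satisfying this is 1.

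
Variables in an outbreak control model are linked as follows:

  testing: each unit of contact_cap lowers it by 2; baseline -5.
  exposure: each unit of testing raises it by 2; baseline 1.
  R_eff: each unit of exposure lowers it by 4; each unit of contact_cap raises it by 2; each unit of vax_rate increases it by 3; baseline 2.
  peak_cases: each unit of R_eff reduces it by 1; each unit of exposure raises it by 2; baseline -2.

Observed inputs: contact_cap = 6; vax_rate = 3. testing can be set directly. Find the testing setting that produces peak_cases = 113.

Intervening on testing fixes its value directly, overriding its dependence on contact_cap.
Substituting into the R_eff equation gives R_eff = -8*testing + 19.
Substituting into the peak_cases equation gives peak_cases = 12*testing - 19.
Solve 12*testing - 19 = 113: testing = (113 + 19) / 12 = 11.

testing = 11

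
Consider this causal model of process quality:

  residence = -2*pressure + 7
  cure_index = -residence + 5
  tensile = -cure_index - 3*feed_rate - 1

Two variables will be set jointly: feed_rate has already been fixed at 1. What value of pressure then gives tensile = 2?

With feed_rate held at 1:
Substituting into the cure_index equation gives cure_index = 2*pressure - 2.
So tensile = -2*pressure - 2.
Solve -2*pressure - 2 = 2: pressure = (2 + 2) / -2 = -2.

pressure = -2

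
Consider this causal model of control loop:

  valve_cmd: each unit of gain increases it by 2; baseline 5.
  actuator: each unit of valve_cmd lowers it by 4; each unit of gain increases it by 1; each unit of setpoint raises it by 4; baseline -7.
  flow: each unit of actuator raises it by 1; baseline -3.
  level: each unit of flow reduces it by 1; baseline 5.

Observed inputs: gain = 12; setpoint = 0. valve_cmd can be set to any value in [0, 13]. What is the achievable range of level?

Intervening on valve_cmd fixes its value directly, overriding its dependence on gain.
Substituting into the actuator equation gives actuator = -4*valve_cmd + 5.
Substituting into the flow equation gives flow = -4*valve_cmd + 2.
Substituting into the level equation gives level = 4*valve_cmd + 3.
Linear in valve_cmd, so extremes are at the endpoints: valve_cmd = 0 gives level = 3; valve_cmd = 13 gives level = 55.

3 to 55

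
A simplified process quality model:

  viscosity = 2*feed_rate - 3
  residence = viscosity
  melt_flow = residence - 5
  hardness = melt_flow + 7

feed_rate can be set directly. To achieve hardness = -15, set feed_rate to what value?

Substituting into the residence equation gives residence = 2*feed_rate - 3.
Substituting into the melt_flow equation gives melt_flow = 2*feed_rate - 8.
hardness becomes 2*feed_rate - 1.
Solve 2*feed_rate - 1 = -15: feed_rate = (-15 + 1) / 2 = -7.

feed_rate = -7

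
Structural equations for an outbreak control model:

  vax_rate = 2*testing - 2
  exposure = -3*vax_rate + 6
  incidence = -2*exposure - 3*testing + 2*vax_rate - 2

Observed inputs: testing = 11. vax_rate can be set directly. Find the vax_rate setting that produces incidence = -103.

Intervening on vax_rate fixes its value directly, overriding its dependence on testing.
Substituting into the incidence equation gives incidence = 8*vax_rate - 47.
Solve 8*vax_rate - 47 = -103: vax_rate = (-103 + 47) / 8 = -7.

vax_rate = -7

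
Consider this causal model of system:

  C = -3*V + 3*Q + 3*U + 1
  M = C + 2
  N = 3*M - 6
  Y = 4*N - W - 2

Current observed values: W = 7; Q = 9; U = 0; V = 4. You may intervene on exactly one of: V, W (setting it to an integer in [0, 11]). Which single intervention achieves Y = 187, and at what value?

Intervening on V: Y = -36*V + 327. Reaching 187 requires V = 35/9, not an integer.
Intervening on W: with other inputs at their observed values, Y = -W + 190. Solving for 187 gives W = 3, within [0, 11].

set W = 3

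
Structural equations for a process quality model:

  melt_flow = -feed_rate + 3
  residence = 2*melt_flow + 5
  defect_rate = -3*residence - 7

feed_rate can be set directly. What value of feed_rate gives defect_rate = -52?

Substituting into the residence equation gives residence = -2*feed_rate + 11.
Substituting into the defect_rate equation gives defect_rate = 6*feed_rate - 40.
Solve 6*feed_rate - 40 = -52: feed_rate = (-52 + 40) / 6 = -2.

feed_rate = -2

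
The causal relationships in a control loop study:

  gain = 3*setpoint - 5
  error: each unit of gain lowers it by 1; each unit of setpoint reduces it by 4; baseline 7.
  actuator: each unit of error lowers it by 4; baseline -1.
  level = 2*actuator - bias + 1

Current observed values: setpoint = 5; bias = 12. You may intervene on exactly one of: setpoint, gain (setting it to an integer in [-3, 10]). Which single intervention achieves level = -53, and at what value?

Intervening on setpoint: with other inputs at their observed values, level = 56*setpoint - 109. Solving for -53 gives setpoint = 1, within [-3, 10].
Intervening on gain: level = 8*gain + 91. Reaching -53 requires gain = -18, outside [-3, 10].

set setpoint = 1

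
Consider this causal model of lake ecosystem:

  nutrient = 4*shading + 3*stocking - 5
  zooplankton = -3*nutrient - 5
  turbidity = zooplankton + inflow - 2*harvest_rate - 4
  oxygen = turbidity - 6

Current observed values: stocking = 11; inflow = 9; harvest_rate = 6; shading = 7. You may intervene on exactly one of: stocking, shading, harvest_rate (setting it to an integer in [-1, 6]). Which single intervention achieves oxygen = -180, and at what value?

set harvest_rate = 3

Intervening on stocking: oxygen = -9*stocking - 87. Reaching -180 requires stocking = 31/3, not an integer.
Intervening on shading: oxygen = -12*shading - 102. Reaching -180 requires shading = 13/2, not an integer.
Intervening on harvest_rate: with other inputs at their observed values, oxygen = -2*harvest_rate - 174. Solving for -180 gives harvest_rate = 3, within [-1, 6].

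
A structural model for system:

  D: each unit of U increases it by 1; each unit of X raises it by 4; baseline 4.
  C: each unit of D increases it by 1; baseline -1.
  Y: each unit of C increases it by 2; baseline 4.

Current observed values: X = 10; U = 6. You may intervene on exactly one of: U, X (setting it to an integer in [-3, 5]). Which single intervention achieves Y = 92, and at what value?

Intervening on U: with other inputs at their observed values, Y = 2*U + 90. Solving for 92 gives U = 1, within [-3, 5].
Intervening on X: Y = 8*X + 22. Reaching 92 requires X = 35/4, not an integer.

set U = 1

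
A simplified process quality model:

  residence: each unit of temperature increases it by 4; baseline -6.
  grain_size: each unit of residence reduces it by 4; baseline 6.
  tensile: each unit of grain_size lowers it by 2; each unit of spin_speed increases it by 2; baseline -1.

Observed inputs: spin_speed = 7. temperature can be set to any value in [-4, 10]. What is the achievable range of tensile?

-175 to 273

Substituting into the grain_size equation gives grain_size = -16*temperature + 30.
tensile becomes 32*temperature - 47.
Linear in temperature, so extremes are at the endpoints: temperature = -4 gives tensile = -175; temperature = 10 gives tensile = 273.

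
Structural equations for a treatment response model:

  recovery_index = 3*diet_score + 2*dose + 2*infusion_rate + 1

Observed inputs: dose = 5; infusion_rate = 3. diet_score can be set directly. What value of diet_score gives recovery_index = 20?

Substituting into the recovery_index equation gives recovery_index = 3*diet_score + 17.
Solve 3*diet_score + 17 = 20: diet_score = (20 - 17) / 3 = 1.

diet_score = 1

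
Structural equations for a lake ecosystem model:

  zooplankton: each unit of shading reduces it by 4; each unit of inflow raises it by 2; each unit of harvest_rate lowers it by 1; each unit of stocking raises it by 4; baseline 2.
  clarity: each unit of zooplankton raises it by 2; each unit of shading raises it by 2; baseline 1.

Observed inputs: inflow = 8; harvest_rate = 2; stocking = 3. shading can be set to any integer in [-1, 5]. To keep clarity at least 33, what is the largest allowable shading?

Substituting into the zooplankton equation gives zooplankton = -4*shading + 28.
This gives clarity = -6*shading + 57.
Require -6*shading + 57 ≥ 33, so shading ≤ 4.
The largest integer in [-1, 5] satisfying this is 4.

shading = 4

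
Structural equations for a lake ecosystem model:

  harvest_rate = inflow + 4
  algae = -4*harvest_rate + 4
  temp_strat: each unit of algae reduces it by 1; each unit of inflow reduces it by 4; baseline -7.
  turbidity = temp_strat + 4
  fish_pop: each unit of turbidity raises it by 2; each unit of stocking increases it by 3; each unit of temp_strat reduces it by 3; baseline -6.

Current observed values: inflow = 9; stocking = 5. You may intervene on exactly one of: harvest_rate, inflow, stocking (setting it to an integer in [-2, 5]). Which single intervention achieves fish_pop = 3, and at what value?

Intervening on harvest_rate: fish_pop = -4*harvest_rate + 64. Reaching 3 requires harvest_rate = 61/4, not an integer.
Intervening on inflow: the paths from inflow to fish_pop cancel (net effect zero), leaving fish_pop = 12; 3 is unreachable this way.
Intervening on stocking: with other inputs at their observed values, fish_pop = 3*stocking - 3. Solving for 3 gives stocking = 2, within [-2, 5].

set stocking = 2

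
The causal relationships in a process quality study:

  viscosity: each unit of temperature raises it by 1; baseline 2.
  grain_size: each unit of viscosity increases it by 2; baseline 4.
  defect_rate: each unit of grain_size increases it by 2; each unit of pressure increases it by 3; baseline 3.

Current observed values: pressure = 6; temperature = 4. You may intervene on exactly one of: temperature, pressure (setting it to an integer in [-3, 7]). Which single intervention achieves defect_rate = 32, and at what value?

Intervening on temperature: defect_rate = 4*temperature + 37. Reaching 32 requires temperature = -5/4, not an integer.
Intervening on pressure: with other inputs at their observed values, defect_rate = 3*pressure + 35. Solving for 32 gives pressure = -1, within [-3, 7].

set pressure = -1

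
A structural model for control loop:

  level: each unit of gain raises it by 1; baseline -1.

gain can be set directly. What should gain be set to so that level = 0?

gain = 1

Solve gain - 1 = 0: gain = (0 + 1) / 1 = 1.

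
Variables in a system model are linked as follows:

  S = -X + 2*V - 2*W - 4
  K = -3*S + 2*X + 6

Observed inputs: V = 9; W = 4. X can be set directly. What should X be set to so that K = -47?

Substituting into the S equation gives S = -X + 6.
Substituting into the K equation gives K = 5*X - 12.
Solve 5*X - 12 = -47: X = (-47 + 12) / 5 = -7.

X = -7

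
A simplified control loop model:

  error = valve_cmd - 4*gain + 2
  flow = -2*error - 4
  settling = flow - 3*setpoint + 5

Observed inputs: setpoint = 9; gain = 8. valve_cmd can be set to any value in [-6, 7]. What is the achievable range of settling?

Substituting into the error equation gives error = valve_cmd - 30.
Substituting into the flow equation gives flow = -2*valve_cmd + 56.
Substituting into the settling equation gives settling = -2*valve_cmd + 34.
Linear in valve_cmd, so extremes are at the endpoints: valve_cmd = -6 gives settling = 46; valve_cmd = 7 gives settling = 20.

20 to 46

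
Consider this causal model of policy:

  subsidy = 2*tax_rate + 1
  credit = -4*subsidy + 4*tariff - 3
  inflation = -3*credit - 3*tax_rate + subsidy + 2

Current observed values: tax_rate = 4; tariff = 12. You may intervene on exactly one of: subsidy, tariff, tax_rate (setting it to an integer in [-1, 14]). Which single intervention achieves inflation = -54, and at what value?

set subsidy = 7

Intervening on subsidy: with other inputs at their observed values, inflation = 13*subsidy - 145. Solving for -54 gives subsidy = 7, within [-1, 14].
Intervening on tariff: inflation = -12*tariff + 116. Reaching -54 requires tariff = 85/6, not an integer.
Intervening on tax_rate: inflation = 23*tax_rate - 120. Reaching -54 requires tax_rate = 66/23, not an integer.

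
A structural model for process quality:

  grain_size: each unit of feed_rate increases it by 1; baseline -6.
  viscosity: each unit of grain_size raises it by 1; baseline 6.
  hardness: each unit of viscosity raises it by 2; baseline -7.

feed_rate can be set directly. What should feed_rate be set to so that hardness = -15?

feed_rate = -4

Substituting into the viscosity equation gives viscosity = feed_rate.
So hardness = 2*feed_rate - 7.
Solve 2*feed_rate - 7 = -15: feed_rate = (-15 + 7) / 2 = -4.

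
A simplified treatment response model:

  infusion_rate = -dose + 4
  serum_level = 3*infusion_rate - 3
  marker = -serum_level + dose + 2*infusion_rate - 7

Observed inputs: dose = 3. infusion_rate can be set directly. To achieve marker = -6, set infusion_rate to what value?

Intervening on infusion_rate fixes its value directly, overriding its dependence on dose.
Substituting into the marker equation gives marker = -infusion_rate - 1.
Solve -infusion_rate - 1 = -6: infusion_rate = (-6 + 1) / -1 = 5.

infusion_rate = 5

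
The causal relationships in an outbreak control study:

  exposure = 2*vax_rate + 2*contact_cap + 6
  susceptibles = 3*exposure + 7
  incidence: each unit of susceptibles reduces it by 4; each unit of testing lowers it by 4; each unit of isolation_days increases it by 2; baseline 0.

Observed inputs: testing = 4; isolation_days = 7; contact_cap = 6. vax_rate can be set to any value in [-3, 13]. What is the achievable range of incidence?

-558 to -174

Substituting into the exposure equation gives exposure = 2*vax_rate + 18.
Substituting into the susceptibles equation gives susceptibles = 6*vax_rate + 61.
Substituting into the incidence equation gives incidence = -24*vax_rate - 246.
Linear in vax_rate, so extremes are at the endpoints: vax_rate = -3 gives incidence = -174; vax_rate = 13 gives incidence = -558.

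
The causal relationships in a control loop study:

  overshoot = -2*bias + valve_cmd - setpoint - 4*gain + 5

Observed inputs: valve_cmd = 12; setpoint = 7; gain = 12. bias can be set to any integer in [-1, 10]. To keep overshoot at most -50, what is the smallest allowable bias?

bias = 6

Substituting into the overshoot equation gives overshoot = -2*bias - 38.
Require -2*bias - 38 ≤ -50, so bias ≥ 6.
The smallest integer in [-1, 10] satisfying this is 6.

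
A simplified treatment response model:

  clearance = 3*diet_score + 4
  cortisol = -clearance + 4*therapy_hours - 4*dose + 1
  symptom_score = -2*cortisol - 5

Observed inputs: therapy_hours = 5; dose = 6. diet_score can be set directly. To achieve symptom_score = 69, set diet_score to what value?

diet_score = 10

Substituting into the cortisol equation gives cortisol = -3*diet_score - 7.
This gives symptom_score = 6*diet_score + 9.
Solve 6*diet_score + 9 = 69: diet_score = (69 - 9) / 6 = 10.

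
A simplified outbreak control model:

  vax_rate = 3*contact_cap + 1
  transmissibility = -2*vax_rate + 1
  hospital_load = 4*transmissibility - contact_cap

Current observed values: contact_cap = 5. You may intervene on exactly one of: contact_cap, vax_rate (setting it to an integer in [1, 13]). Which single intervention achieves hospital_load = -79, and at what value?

set contact_cap = 3

Intervening on contact_cap: with other inputs at their observed values, hospital_load = -25*contact_cap - 4. Solving for -79 gives contact_cap = 3, within [1, 13].
Intervening on vax_rate: hospital_load = -8*vax_rate - 1. Reaching -79 requires vax_rate = 39/4, not an integer.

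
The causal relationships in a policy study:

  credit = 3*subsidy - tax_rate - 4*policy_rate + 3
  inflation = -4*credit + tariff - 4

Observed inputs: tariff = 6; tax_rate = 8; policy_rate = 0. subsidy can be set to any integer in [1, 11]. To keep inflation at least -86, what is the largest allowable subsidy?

subsidy = 9

Substituting into the credit equation gives credit = 3*subsidy - 5.
So inflation = -12*subsidy + 22.
Require -12*subsidy + 22 ≥ -86, so subsidy ≤ 9.
The largest integer in [1, 11] satisfying this is 9.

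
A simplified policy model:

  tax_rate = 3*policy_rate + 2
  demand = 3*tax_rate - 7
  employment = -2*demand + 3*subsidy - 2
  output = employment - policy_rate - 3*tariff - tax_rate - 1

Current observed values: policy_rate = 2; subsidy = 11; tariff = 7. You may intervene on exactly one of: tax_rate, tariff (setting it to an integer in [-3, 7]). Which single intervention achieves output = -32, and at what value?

set tariff = 6

Intervening on tax_rate: output = -7*tax_rate + 21. Reaching -32 requires tax_rate = 53/7, not an integer.
Intervening on tariff: with other inputs at their observed values, output = -3*tariff - 14. Solving for -32 gives tariff = 6, within [-3, 7].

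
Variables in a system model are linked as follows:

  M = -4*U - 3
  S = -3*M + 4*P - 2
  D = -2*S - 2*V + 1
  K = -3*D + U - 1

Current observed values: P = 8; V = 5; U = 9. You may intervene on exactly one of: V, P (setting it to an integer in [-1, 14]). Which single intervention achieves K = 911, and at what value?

set V = 4

Intervening on V: with other inputs at their observed values, K = 6*V + 887. Solving for 911 gives V = 4, within [-1, 14].
Intervening on P: K = 24*P + 725. Reaching 911 requires P = 31/4, not an integer.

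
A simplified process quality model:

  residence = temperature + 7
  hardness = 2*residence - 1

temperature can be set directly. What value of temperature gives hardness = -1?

Substituting into the hardness equation gives hardness = 2*temperature + 13.
Solve 2*temperature + 13 = -1: temperature = (-1 - 13) / 2 = -7.

temperature = -7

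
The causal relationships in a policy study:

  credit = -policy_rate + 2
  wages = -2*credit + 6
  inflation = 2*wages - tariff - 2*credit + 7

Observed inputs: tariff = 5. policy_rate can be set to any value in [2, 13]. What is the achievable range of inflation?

14 to 80

Substituting into the wages equation gives wages = 2*policy_rate + 2.
This gives inflation = 6*policy_rate + 2.
Linear in policy_rate, so extremes are at the endpoints: policy_rate = 2 gives inflation = 14; policy_rate = 13 gives inflation = 80.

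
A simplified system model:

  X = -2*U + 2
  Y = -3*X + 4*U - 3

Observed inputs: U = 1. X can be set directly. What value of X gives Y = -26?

X = 9

Intervening on X fixes its value directly, overriding its dependence on U.
Substituting into the Y equation gives Y = -3*X + 1.
Solve -3*X + 1 = -26: X = (-26 - 1) / -3 = 9.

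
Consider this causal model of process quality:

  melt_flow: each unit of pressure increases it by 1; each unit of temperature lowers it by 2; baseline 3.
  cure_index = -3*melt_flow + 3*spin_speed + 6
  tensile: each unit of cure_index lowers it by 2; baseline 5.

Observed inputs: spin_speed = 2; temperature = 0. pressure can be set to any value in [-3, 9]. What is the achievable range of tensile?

-19 to 53

Substituting into the melt_flow equation gives melt_flow = pressure + 3.
Substituting into the cure_index equation gives cure_index = -3*pressure + 3.
Substituting into the tensile equation gives tensile = 6*pressure - 1.
Linear in pressure, so extremes are at the endpoints: pressure = -3 gives tensile = -19; pressure = 9 gives tensile = 53.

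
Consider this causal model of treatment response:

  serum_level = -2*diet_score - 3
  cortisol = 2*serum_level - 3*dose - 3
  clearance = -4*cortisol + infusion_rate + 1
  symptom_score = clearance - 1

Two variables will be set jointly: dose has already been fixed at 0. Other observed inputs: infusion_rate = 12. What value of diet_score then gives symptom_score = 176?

With dose held at 0:
Substituting into the cortisol equation gives cortisol = -4*diet_score - 9.
Substituting into the clearance equation gives clearance = 16*diet_score + 49.
This gives symptom_score = 16*diet_score + 48.
Solve 16*diet_score + 48 = 176: diet_score = (176 - 48) / 16 = 8.

diet_score = 8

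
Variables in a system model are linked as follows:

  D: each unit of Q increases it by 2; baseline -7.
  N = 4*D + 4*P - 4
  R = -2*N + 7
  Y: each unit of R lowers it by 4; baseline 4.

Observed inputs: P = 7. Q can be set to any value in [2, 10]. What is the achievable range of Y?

72 to 584

Substituting into the N equation gives N = 8*Q - 4.
Substituting into the R equation gives R = -16*Q + 15.
This gives Y = 64*Q - 56.
Linear in Q, so extremes are at the endpoints: Q = 2 gives Y = 72; Q = 10 gives Y = 584.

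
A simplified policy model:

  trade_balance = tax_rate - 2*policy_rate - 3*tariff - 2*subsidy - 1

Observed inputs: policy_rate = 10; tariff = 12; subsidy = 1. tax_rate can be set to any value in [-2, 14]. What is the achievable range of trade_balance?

Substituting into the trade_balance equation gives trade_balance = tax_rate - 59.
Linear in tax_rate, so extremes are at the endpoints: tax_rate = -2 gives trade_balance = -61; tax_rate = 14 gives trade_balance = -45.

-61 to -45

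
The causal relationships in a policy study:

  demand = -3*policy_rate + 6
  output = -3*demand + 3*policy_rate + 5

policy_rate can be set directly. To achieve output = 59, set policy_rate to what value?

Substituting into the output equation gives output = 12*policy_rate - 13.
Solve 12*policy_rate - 13 = 59: policy_rate = (59 + 13) / 12 = 6.

policy_rate = 6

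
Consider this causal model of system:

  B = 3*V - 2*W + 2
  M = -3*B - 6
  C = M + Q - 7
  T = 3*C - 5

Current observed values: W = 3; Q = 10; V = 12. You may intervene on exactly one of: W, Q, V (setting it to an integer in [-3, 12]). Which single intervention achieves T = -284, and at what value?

Intervening on W: with other inputs at their observed values, T = 18*W - 356. Solving for -284 gives W = 4, within [-3, 12].
Intervening on Q: T = 3*Q - 332. Reaching -284 requires Q = 16, outside [-3, 12].
Intervening on V: T = -27*V + 22. Reaching -284 requires V = 34/3, not an integer.

set W = 4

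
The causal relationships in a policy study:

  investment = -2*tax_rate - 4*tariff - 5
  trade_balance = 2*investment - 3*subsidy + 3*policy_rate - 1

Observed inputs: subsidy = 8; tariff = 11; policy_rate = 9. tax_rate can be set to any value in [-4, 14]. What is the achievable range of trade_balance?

Substituting into the investment equation gives investment = -2*tax_rate - 49.
Substituting into the trade_balance equation gives trade_balance = -4*tax_rate - 96.
Linear in tax_rate, so extremes are at the endpoints: tax_rate = -4 gives trade_balance = -80; tax_rate = 14 gives trade_balance = -152.

-152 to -80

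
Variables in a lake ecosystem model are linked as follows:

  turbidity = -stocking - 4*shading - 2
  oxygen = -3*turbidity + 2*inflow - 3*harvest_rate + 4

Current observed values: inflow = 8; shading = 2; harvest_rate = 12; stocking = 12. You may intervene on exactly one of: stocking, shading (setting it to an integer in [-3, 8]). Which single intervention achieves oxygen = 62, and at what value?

set shading = 3

Intervening on stocking: oxygen = 3*stocking + 14. Reaching 62 requires stocking = 16, outside [-3, 8].
Intervening on shading: with other inputs at their observed values, oxygen = 12*shading + 26. Solving for 62 gives shading = 3, within [-3, 8].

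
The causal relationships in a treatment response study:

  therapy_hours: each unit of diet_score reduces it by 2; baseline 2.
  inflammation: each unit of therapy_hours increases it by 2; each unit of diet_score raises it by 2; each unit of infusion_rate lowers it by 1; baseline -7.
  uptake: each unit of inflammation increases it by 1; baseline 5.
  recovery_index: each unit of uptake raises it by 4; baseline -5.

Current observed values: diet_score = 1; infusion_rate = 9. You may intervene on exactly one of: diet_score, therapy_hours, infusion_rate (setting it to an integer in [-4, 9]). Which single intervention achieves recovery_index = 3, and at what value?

set infusion_rate = -2

Intervening on diet_score: recovery_index = -8*diet_score - 33. Reaching 3 requires diet_score = -9/2, not an integer.
Intervening on therapy_hours: recovery_index = 8*therapy_hours - 41. Reaching 3 requires therapy_hours = 11/2, not an integer.
Intervening on infusion_rate: with other inputs at their observed values, recovery_index = -4*infusion_rate - 5. Solving for 3 gives infusion_rate = -2, within [-4, 9].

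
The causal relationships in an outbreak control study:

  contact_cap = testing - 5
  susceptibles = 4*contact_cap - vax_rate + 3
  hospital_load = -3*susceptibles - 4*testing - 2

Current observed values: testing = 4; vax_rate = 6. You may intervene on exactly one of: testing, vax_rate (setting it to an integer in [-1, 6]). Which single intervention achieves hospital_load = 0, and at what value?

Intervening on testing: hospital_load = -16*testing + 67. Reaching 0 requires testing = 67/16, not an integer.
Intervening on vax_rate: with other inputs at their observed values, hospital_load = 3*vax_rate - 15. Solving for 0 gives vax_rate = 5, within [-1, 6].

set vax_rate = 5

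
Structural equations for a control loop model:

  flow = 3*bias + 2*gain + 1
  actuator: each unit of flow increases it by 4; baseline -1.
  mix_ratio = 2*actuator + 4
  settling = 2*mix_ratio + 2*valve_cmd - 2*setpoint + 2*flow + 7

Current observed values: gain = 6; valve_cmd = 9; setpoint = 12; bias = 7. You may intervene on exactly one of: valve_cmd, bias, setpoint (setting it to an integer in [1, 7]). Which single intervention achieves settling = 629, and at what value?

Intervening on valve_cmd: settling = 2*valve_cmd + 599. Reaching 629 requires valve_cmd = 15, outside [1, 7].
Intervening on bias: settling = 54*bias + 239. Reaching 629 requires bias = 65/9, not an integer.
Intervening on setpoint: with other inputs at their observed values, settling = -2*setpoint + 641. Solving for 629 gives setpoint = 6, within [1, 7].

set setpoint = 6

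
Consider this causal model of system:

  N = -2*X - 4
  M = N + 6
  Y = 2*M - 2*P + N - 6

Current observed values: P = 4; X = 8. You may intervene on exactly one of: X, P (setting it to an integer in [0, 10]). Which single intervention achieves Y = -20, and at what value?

set X = 1

Intervening on X: with other inputs at their observed values, Y = -6*X - 14. Solving for -20 gives X = 1, within [0, 10].
Intervening on P: Y = -2*P - 54. Reaching -20 requires P = -17, outside [0, 10].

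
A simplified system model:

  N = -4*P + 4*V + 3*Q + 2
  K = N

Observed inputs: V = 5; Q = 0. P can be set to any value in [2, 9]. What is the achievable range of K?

Substituting into the N equation gives N = -4*P + 22.
This gives K = -4*P + 22.
Linear in P, so extremes are at the endpoints: P = 2 gives K = 14; P = 9 gives K = -14.

-14 to 14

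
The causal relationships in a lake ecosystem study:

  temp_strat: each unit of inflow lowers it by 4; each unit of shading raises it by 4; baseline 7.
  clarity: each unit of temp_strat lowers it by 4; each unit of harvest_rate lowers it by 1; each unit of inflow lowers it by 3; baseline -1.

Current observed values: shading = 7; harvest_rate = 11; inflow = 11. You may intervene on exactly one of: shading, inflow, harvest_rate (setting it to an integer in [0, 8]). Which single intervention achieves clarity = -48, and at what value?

set inflow = 8

Intervening on shading: clarity = -16*shading + 103. Reaching -48 requires shading = 151/16, not an integer.
Intervening on inflow: with other inputs at their observed values, clarity = 13*inflow - 152. Solving for -48 gives inflow = 8, within [0, 8].
Intervening on harvest_rate: clarity = -harvest_rate + 2. Reaching -48 requires harvest_rate = 50, outside [0, 8].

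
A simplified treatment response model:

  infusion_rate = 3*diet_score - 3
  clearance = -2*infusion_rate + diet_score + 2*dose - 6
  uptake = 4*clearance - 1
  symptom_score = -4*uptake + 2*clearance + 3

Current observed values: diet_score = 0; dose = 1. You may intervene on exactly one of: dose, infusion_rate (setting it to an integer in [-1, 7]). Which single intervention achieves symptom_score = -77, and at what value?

Intervening on dose: with other inputs at their observed values, symptom_score = -28*dose + 7. Solving for -77 gives dose = 3, within [-1, 7].
Intervening on infusion_rate: symptom_score = 28*infusion_rate + 63. Reaching -77 requires infusion_rate = -5, outside [-1, 7].

set dose = 3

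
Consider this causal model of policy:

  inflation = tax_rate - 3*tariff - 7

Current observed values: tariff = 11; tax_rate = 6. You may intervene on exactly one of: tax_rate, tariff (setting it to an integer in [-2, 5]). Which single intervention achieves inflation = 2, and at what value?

Intervening on tax_rate: inflation = tax_rate - 40. Reaching 2 requires tax_rate = 42, outside [-2, 5].
Intervening on tariff: with other inputs at their observed values, inflation = -3*tariff - 1. Solving for 2 gives tariff = -1, within [-2, 5].

set tariff = -1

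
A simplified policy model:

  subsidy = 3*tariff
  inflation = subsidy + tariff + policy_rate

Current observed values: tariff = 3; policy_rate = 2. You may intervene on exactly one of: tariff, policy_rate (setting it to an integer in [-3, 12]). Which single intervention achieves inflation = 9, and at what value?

Intervening on tariff: inflation = 4*tariff + 2. Reaching 9 requires tariff = 7/4, not an integer.
Intervening on policy_rate: with other inputs at their observed values, inflation = policy_rate + 12. Solving for 9 gives policy_rate = -3, within [-3, 12].

set policy_rate = -3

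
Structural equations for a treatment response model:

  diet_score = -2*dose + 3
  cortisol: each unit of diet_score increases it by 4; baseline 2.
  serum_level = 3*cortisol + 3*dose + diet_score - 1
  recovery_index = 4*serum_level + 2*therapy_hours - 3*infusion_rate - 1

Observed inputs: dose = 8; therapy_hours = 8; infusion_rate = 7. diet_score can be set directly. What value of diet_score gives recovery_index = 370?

Intervening on diet_score fixes its value directly, overriding its dependence on dose.
Substituting into the serum_level equation gives serum_level = 13*diet_score + 29.
Substituting into the recovery_index equation gives recovery_index = 52*diet_score + 110.
Solve 52*diet_score + 110 = 370: diet_score = (370 - 110) / 52 = 5.

diet_score = 5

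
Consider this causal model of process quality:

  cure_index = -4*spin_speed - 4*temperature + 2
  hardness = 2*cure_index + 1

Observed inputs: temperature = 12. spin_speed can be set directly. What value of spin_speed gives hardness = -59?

Substituting into the cure_index equation gives cure_index = -4*spin_speed - 46.
So hardness = -8*spin_speed - 91.
Solve -8*spin_speed - 91 = -59: spin_speed = (-59 + 91) / -8 = -4.

spin_speed = -4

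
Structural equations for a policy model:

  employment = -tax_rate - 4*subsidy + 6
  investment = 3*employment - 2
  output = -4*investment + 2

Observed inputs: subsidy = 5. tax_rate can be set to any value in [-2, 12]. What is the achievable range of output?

154 to 322

Substituting into the employment equation gives employment = -tax_rate - 14.
Substituting into the investment equation gives investment = -3*tax_rate - 44.
Substituting into the output equation gives output = 12*tax_rate + 178.
Linear in tax_rate, so extremes are at the endpoints: tax_rate = -2 gives output = 154; tax_rate = 12 gives output = 322.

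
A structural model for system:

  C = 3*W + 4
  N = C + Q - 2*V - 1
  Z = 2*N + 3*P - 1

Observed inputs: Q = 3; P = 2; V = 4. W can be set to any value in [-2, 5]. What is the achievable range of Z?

-11 to 31

Substituting into the N equation gives N = 3*W - 2.
Substituting into the Z equation gives Z = 6*W + 1.
Linear in W, so extremes are at the endpoints: W = -2 gives Z = -11; W = 5 gives Z = 31.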